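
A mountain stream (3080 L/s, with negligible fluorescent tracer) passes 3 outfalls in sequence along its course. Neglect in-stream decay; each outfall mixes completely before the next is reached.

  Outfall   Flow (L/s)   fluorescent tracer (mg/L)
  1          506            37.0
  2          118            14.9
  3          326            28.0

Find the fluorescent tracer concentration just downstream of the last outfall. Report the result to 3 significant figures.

Below outfall 1: Q → 3586 L/s, C = (3080·0 + 506.0·37.00)/3586 = 5.221 mg/L.
Below outfall 2: Q → 3704 L/s, C = (3586·5.221 + 118.0·14.90)/3704 = 5.529 mg/L.
Below outfall 3: Q → 4030 L/s, C = (3704·5.529 + 326.0·28.00)/4030 = 7.347 mg/L.

7.35 mg/L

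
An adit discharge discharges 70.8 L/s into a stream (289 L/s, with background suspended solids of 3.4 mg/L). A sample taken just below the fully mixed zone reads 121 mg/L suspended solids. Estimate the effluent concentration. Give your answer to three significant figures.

601 mg/L

Mass balance: 289.0·3.400 + 70.80·Cₑ = 359.8·121.0
→ Cₑ = (359.8·121.0 − 289.0·3.400) / 70.80 = 601.0 mg/L.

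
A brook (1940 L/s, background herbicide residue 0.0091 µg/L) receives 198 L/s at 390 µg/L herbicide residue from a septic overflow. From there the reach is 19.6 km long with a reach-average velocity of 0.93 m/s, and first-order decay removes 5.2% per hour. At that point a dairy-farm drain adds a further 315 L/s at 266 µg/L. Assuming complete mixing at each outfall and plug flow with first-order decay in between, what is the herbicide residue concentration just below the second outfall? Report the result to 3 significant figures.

Conservation of mass: C = (1940·0.009100 + 198.0·390.0) / 2138 = 77240/2138 = 36.13 µg/L; combined flow 2138 L/s.
Travel time t = 19.6·1000 / 0.93 = 21080 s = 5.854 h.
5.2%/h lost → k = −ln(1 − 0.052) = 0.05340 h⁻¹.
First-order decay: C = 36.13·exp(−k·t) = 36.13·0.7315 = 26.43 µg/L.
Second outfall: C = (2138·26.43 + 315.0·266.0)/2453 = 57.19 µg/L.

57.2 µg/L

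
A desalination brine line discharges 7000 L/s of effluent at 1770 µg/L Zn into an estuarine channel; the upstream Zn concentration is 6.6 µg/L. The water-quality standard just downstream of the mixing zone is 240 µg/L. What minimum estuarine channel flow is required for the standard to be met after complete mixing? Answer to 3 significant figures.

45900 L/s

Set C_mix = 240: (Q·6.600 + 7000·1770) / (Q + 7000) = 240
→ Q = 7000·(1770 − 240)/(240 − 6.600) = 45890 L/s.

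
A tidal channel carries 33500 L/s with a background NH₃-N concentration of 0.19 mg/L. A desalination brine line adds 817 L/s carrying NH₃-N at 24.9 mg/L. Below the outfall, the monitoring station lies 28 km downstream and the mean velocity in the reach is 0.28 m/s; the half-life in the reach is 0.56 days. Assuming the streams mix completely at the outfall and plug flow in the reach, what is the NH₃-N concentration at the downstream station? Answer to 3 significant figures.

Conservation of mass: C = (33500·0.1900 + 817.0·24.90) / 34320 = 26710/34320 = 0.7783 mg/L.
Travel time t = 28·1000 / 0.28 = 100000 s = 27.78 h.
Half-life 0.56 d → k = ln 2 / 0.56 = 1.238 d⁻¹.
Decay over the reach: 0.7783·exp(−kt) = 0.7783·0.2387 = 0.1858 mg/L.

0.186 mg/L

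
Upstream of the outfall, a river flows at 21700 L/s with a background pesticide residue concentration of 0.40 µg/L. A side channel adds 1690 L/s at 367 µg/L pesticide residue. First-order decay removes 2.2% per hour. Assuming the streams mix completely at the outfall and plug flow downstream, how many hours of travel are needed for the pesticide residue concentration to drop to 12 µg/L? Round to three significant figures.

Flow-weighted average: C = (21700·0.4000 + 1690·367.0) / 23390 = 628900/23390 = 26.89 µg/L.
2.2%/h lost → k = −ln(1 − 0.022) = 0.02225 h⁻¹.
26.89·exp(−k·t) = 12 → t = ln(26.89/12)/k = 130600 s = 36.27 h.

36.3 h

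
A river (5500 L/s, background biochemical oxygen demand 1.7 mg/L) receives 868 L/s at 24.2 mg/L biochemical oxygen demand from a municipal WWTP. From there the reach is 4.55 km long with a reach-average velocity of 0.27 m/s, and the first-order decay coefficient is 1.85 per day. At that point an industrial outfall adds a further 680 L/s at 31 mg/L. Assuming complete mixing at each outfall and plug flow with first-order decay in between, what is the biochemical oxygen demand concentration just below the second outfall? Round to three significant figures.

5.99 mg/L

After mixing, C = (5500·1.700 + 868.0·24.20) / 6368 = 30360/6368 = 4.767 mg/L; combined flow 6368 L/s.
Travel time t = 4.55·1000 / 0.27 = 16850 s = 4.681 h.
Decay over the reach: 4.767·exp(−kt) = 4.767·0.6971 = 3.323 mg/L.
At the second outfall, C = (6368·3.323 + 680.0·31.00) / (6368 + 680.0) = 5.993 mg/L.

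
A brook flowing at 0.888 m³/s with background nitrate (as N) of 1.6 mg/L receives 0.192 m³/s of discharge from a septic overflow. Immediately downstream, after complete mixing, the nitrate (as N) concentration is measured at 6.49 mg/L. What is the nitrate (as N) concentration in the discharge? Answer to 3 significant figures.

29.1 mg/L

Mass balance: 0.8880·1.600 + 0.1920·Cₑ = 1.080·6.490
→ Cₑ = (1.080·6.490 − 0.8880·1.600) / 0.1920 = 29.11 mg/L.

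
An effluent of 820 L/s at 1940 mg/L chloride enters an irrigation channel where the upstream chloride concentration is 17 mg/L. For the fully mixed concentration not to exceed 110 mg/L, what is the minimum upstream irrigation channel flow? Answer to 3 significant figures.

16100 L/s

Set C_mix = 110: (Q·17.00 + 820.0·1940) / (Q + 820.0) = 110
→ Q = 820.0·(1940 − 110)/(110 − 17.00) = 16140 L/s.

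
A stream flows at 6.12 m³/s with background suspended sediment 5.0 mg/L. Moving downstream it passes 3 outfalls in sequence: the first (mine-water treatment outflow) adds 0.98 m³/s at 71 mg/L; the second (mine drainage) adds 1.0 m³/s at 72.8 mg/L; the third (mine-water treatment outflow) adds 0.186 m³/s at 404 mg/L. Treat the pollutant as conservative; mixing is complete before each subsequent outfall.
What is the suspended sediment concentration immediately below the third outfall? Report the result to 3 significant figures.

29.9 mg/L

Outfall 1: combined Q = 7.100 m³/s; C = (6.120·5.000 + 0.9800·71.00)/7.100 = 14.11 mg/L.
Outfall 2: combined Q = 8.100 m³/s; C = (7.100·14.11 + 1.000·72.80)/8.100 = 21.36 mg/L.
Outfall 3: combined Q = 8.286 m³/s; C = (8.100·21.36 + 0.1860·404.0)/8.286 = 29.94 mg/L.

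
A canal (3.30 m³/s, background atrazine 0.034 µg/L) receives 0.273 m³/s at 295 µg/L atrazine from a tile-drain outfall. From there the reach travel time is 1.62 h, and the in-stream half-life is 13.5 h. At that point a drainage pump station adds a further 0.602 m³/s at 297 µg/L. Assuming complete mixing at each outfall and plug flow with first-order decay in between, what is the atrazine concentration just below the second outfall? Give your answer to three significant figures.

Mass balance: C = (3.300·0.03400 + 0.2730·295.0) / 3.573 = 80.65/3.573 = 22.57 µg/L; combined flow 3.573 m³/s.
Half-life 13.5 h → k = ln 2 / 13.5 = 0.05134 h⁻¹ = 1.232 d⁻¹.
Applying C = C₀e^(−kt): 22.57 × 0.9202 = 20.77 µg/L.
Second outfall: C = (3.573·20.77 + 0.6020·297.0)/4.175 = 60.60 µg/L.

60.6 µg/L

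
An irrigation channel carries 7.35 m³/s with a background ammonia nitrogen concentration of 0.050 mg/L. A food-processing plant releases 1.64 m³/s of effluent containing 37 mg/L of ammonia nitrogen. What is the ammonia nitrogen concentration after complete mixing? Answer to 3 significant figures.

Mixed concentration C = ΣQC/ΣQ = (7.350·0.05000 + 1.640·37.00) / 8.990 = 61.05/8.990 = 6.791 mg/L.

6.79 mg/L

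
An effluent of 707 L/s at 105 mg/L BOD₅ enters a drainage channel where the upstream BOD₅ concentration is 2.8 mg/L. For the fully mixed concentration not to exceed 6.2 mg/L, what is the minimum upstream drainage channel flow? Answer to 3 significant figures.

Set C_mix = 6.2: (Q·2.800 + 707.0·105.0) / (Q + 707.0) = 6.2
→ Q = 707.0·(105.0 − 6.2)/(6.2 − 2.800) = 20540 L/s.

20500 L/s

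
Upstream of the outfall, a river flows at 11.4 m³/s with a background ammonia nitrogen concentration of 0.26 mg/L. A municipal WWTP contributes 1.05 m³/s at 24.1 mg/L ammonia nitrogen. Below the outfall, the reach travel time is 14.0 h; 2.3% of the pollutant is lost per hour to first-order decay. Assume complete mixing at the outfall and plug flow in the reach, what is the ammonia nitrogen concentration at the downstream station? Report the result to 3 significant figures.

Conservation of mass: C = (11.40·0.2600 + 1.050·24.10) / 12.45 = 28.27/12.45 = 2.271 mg/L.
2.3%/h lost → k = −ln(1 − 0.023) = 0.02327 h⁻¹.
Applying C = C₀e^(−kt): 2.271 × 0.7220 = 1.639 mg/L.

1.64 mg/L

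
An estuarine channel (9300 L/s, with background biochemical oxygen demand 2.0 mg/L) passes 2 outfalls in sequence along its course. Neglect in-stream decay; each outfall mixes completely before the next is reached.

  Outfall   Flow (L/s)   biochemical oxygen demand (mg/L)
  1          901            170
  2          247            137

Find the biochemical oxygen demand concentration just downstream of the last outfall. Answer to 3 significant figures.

After outfall 1: Q = 9300 + 901.0 = 10200 L/s; C = (9300·2.000 + 901.0·170.0)/10200 = 16.84 mg/L.
After outfall 2: Q = 10200 + 247.0 = 10450 L/s; C = (10200·16.84 + 247.0·137.0)/10450 = 19.68 mg/L.

19.7 mg/L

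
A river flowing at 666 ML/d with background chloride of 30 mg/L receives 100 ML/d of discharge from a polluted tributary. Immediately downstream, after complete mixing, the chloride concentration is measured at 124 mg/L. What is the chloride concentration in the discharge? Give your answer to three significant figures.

Mass balance: 666.0·30.00 + 100.0·Cₑ = 766.0·124.0
→ Cₑ = (766.0·124.0 − 666.0·30.00) / 100.0 = 750.0 mg/L.

750 mg/L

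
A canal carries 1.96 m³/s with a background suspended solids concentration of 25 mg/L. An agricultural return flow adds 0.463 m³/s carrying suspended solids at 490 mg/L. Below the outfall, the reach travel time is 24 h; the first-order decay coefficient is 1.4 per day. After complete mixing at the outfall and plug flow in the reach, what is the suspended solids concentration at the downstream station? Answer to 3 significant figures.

28.1 mg/L

After mixing, C = (1.960·25.00 + 0.4630·490.0) / 2.423 = 275.9/2.423 = 113.9 mg/L.
First-order decay: C = 113.9·exp(−k·t) = 113.9·0.2466 = 28.08 mg/L.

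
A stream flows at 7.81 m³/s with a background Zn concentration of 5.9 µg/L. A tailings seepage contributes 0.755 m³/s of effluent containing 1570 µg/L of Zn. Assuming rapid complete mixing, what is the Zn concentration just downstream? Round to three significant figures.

Conservation of mass: C = (7.810·5.900 + 0.7550·1570) / 8.565 = 1231/8.565 = 143.8 µg/L.

144 µg/L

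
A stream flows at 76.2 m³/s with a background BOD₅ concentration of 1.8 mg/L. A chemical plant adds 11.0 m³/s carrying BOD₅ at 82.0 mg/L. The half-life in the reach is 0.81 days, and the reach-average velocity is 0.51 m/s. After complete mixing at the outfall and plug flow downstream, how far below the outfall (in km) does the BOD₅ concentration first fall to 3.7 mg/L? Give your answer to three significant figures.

60.2 km

Mixed concentration C = ΣQC/ΣQ = (76.20·1.800 + 11.00·82.00) / 87.20 = 1039/87.20 = 11.92 mg/L.
Half-life 0.81 d → k = ln 2 / 0.81 = 0.8557 d⁻¹.
Set 11.92·exp(−k·t) = 3.7 → t = ln(11.92/3.7)/k = 118100 s = 32.80 h.
Distance = v·t = 0.51·118100 = 60230 m = 60.23 km.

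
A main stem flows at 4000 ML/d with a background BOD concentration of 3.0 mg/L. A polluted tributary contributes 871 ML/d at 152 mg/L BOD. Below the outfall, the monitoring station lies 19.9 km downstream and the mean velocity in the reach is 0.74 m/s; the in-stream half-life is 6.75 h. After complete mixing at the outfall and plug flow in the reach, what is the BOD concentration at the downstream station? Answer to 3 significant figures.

Flow-weighted average: C = (4000·3.000 + 871.0·152.0) / 4871 = 144400/4871 = 29.64 mg/L.
Travel time t = 19.9·1000 / 0.74 = 26890 s = 7.470 h.
Half-life 6.75 h → k = ln 2 / 6.75 = 0.1027 h⁻¹ = 2.465 d⁻¹.
First-order decay: C = 29.64·exp(−k·t) = 29.64·0.4644 = 13.77 mg/L.

13.8 mg/L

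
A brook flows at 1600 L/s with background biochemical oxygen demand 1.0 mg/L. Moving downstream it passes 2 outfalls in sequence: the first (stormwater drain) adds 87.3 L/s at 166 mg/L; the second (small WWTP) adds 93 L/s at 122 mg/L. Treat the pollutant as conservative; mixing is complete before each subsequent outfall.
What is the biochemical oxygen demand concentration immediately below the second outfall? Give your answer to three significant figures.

15.4 mg/L

Outfall 1: combined Q = 1687 L/s; C = (1600·1.000 + 87.30·166.0)/1687 = 9.537 mg/L.
Outfall 2: combined Q = 1780 L/s; C = (1687·9.537 + 93.00·122.0)/1780 = 15.41 mg/L.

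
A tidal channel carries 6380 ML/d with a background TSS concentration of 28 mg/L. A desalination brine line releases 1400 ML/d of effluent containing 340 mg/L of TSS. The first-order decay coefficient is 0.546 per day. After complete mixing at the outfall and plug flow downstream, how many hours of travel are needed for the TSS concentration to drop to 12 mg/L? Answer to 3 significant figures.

85.6 h

Mixed concentration C = ΣQC/ΣQ = (6380·28.00 + 1400·340.0) / 7780 = 654600/7780 = 84.14 mg/L.
84.14·exp(−k·t) = 12 → t = ln(84.14/12)/k = 308200 s = 85.61 h.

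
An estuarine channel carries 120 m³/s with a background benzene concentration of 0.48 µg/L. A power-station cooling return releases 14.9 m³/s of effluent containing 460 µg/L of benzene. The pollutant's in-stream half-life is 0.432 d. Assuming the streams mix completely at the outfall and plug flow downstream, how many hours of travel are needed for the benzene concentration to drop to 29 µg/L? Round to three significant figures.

8.51 h

Flow-weighted average: C = (120.0·0.4800 + 14.90·460.0) / 134.9 = 6912/134.9 = 51.23 µg/L.
Half-life 0.432 d → k = ln 2 / 0.432 = 1.605 d⁻¹.
51.23·exp(−k·t) = 29 → t = ln(51.23/29)/k = 30650 s = 8.513 h.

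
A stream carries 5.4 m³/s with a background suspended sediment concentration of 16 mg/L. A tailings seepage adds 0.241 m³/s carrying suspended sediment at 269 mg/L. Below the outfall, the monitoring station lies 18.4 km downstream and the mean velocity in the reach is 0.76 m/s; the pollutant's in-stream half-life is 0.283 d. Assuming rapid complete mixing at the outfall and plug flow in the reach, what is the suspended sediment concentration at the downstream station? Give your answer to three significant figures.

13.5 mg/L

Mixed concentration C = ΣQC/ΣQ = (5.400·16.00 + 0.2410·269.0) / 5.641 = 151.2/5.641 = 26.81 mg/L.
Travel time t = 18.4·1000 / 0.76 = 24210 s = 6.725 h.
Half-life 0.283 d → k = ln 2 / 0.283 = 2.449 d⁻¹.
After decay, C = 26.81 × e^(−kt) = 26.81 × 0.5034 = 13.50 mg/L.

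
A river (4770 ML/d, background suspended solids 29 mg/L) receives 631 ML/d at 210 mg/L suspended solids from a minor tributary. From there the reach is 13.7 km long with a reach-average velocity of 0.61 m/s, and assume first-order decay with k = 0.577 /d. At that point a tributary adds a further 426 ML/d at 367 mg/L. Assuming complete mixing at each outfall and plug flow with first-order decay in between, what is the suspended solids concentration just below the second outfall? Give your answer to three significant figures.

Conservation of mass: C = (4770·29.00 + 631.0·210.0) / 5401 = 270800/5401 = 50.15 mg/L; combined flow 5401 ML/d.
Travel time t = 13.7·1000 / 0.61 = 22460 s = 6.239 h.
Applying C = C₀e^(−kt): 50.15 × 0.8607 = 43.16 mg/L.
At the second outfall, C = (5401·43.16 + 426.0·367.0) / (5401 + 426.0) = 66.84 mg/L.

66.8 mg/L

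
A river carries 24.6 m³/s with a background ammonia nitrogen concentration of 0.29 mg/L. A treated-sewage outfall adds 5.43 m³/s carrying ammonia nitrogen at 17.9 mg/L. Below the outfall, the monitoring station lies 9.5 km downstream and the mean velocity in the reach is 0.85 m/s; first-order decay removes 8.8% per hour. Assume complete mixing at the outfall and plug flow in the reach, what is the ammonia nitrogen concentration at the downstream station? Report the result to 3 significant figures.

2.61 mg/L

Mass balance: C = (24.60·0.2900 + 5.430·17.90) / 30.03 = 104.3/30.03 = 3.474 mg/L.
Travel time t = 9.5·1000 / 0.85 = 11180 s = 3.105 h.
8.8%/h lost → k = −ln(1 − 0.088) = 0.09212 h⁻¹.
After decay, C = 3.474 × e^(−kt) = 3.474 × 0.7513 = 2.610 mg/L.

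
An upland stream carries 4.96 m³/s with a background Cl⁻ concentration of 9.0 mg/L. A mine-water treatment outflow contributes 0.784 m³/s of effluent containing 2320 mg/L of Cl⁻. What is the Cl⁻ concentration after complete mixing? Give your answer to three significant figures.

324 mg/L

Conservation of mass: C = (4.960·9.000 + 0.7840·2320) / 5.744 = 1864/5.744 = 324.4 mg/L.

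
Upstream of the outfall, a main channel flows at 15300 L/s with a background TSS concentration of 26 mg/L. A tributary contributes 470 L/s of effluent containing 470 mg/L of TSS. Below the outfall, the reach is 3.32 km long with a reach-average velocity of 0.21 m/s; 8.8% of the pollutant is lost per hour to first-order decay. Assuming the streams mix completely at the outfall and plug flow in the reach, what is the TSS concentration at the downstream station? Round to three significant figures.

Mass balance: C = (15300·26.00 + 470.0·470.0) / 15770 = 618700/15770 = 39.23 mg/L.
Travel time t = 3.32·1000 / 0.21 = 15810 s = 4.392 h.
8.8%/h lost → k = −ln(1 − 0.088) = 0.09212 h⁻¹.
Decay over the reach: 39.23·exp(−kt) = 39.23·0.6673 = 26.18 mg/L.

26.2 mg/L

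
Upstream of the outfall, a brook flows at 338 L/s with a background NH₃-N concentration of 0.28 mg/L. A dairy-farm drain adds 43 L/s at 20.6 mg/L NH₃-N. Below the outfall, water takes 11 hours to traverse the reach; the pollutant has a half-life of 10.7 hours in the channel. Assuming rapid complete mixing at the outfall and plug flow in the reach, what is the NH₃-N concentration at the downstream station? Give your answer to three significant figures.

1.26 mg/L

Conservation of mass: C = (338.0·0.2800 + 43.00·20.60) / 381.0 = 980.4/381.0 = 2.573 mg/L.
Half-life 10.7 h → k = ln 2 / 10.7 = 0.06478 h⁻¹ = 1.555 d⁻¹.
Decay over the reach: 2.573·exp(−kt) = 2.573·0.4904 = 1.262 mg/L.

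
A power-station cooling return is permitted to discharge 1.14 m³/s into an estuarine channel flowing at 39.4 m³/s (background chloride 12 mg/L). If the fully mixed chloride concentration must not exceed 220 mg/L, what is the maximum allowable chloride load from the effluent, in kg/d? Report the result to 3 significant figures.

Mass balance at the limit: 39.40·12.00 + 1.140·Cₑ = 40.54·220 → Cₑ = 7409 mg/L.
Load = 1.140 m³/s × 7409 g/m³ × 86 400 s/d = 729700 kg/d.

730000 kg/d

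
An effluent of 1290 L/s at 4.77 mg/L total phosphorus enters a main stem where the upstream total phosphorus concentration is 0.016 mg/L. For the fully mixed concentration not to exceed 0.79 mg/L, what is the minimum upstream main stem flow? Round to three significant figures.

Set C_mix = 0.79: (Q·0.01600 + 1290·4.770) / (Q + 1290) = 0.79
→ Q = 1290·(4.770 − 0.79)/(0.79 − 0.01600) = 6633 L/s.

6630 L/s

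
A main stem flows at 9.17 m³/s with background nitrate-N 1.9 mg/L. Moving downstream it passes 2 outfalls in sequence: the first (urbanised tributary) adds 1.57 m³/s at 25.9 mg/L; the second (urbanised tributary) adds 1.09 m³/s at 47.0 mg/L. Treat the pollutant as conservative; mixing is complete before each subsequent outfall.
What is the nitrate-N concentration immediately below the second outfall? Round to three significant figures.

9.24 mg/L

Below outfall 1: Q → 10.74 m³/s, C = (9.170·1.900 + 1.570·25.90)/10.74 = 5.408 mg/L.
Below outfall 2: Q → 11.83 m³/s, C = (10.74·5.408 + 1.090·47.00)/11.83 = 9.241 mg/L.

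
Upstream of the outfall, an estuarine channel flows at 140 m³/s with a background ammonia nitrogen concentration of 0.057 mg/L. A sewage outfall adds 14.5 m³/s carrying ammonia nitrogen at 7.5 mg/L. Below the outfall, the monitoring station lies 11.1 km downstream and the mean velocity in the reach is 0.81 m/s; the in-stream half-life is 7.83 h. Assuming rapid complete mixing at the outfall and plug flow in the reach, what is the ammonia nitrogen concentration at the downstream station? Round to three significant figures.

0.539 mg/L

Flow-weighted average: C = (140.0·0.05700 + 14.50·7.500) / 154.5 = 116.7/154.5 = 0.7555 mg/L.
Travel time t = 11.1·1000 / 0.81 = 13700 s = 3.807 h.
Half-life 7.83 h → k = ln 2 / 7.83 = 0.08852 h⁻¹ = 2.125 d⁻¹.
Applying C = C₀e^(−kt): 0.7555 × 0.7139 = 0.5394 mg/L.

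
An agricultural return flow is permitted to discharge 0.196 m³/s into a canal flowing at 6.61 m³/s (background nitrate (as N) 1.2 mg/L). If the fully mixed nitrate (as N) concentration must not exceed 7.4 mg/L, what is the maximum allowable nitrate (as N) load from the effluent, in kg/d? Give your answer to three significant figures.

3670 kg/d

Mass balance at the limit: 6.610·1.200 + 0.1960·Cₑ = 6.806·7.4 → Cₑ = 216.5 mg/L.
Load = 0.1960 m³/s × 216.5 g/m³ × 86 400 s/d = 3666 kg/d.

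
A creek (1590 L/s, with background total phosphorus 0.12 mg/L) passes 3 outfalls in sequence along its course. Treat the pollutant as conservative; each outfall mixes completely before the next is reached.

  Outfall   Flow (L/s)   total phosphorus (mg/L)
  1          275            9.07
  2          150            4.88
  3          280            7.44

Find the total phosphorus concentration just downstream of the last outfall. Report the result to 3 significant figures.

Below outfall 1: Q → 1865 L/s, C = (1590·0.1200 + 275.0·9.070)/1865 = 1.440 mg/L.
Below outfall 2: Q → 2015 L/s, C = (1865·1.440 + 150.0·4.880)/2015 = 1.696 mg/L.
Below outfall 3: Q → 2295 L/s, C = (2015·1.696 + 280.0·7.440)/2295 = 2.397 mg/L.

2.40 mg/L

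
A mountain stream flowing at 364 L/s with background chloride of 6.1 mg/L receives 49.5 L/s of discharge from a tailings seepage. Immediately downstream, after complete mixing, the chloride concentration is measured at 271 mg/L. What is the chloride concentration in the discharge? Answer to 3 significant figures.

2220 mg/L

Mass balance: 364.0·6.100 + 49.50·Cₑ = 413.5·271.0
→ Cₑ = (413.5·271.0 − 364.0·6.100) / 49.50 = 2219 mg/L.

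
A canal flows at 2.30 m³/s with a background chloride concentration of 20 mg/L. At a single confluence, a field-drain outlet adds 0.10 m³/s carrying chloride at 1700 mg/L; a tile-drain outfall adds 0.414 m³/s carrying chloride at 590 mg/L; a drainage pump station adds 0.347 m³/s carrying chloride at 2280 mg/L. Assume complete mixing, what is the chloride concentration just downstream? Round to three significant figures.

396 mg/L

Mixed concentration C = ΣQC/ΣQ = (2.300·20.00 + 0.1000·1700 + 0.4140·590.0 + 0.3470·2280) / 3.161 = 1251/3.161 = 395.9 mg/L.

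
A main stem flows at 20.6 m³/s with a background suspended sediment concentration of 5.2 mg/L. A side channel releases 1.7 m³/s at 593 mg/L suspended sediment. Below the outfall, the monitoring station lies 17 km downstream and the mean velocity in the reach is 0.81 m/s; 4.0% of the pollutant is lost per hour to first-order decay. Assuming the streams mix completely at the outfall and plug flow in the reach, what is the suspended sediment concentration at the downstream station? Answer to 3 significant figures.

Flow-weighted average: C = (20.60·5.200 + 1.700·593.0) / 22.30 = 1115/22.30 = 50.01 mg/L.
Travel time t = 17·1000 / 0.81 = 20990 s = 5.830 h.
4.0%/h lost → k = −ln(1 − 0.04) = 0.04082 h⁻¹.
After decay, C = 50.01 × e^(−kt) = 50.01 × 0.7882 = 39.42 mg/L.

39.4 mg/L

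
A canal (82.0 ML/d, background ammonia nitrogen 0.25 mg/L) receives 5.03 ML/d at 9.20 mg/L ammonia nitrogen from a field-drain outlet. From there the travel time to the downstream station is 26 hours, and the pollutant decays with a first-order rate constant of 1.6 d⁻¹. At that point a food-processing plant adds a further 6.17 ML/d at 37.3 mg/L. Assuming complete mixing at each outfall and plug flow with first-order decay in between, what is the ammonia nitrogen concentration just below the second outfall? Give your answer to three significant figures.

Flow-weighted average: C = (82.00·0.2500 + 5.030·9.200) / 87.03 = 66.78/87.03 = 0.7673 mg/L; combined flow 87.03 ML/d.
After decay, C = 0.7673 × e^(−kt) = 0.7673 × 0.1767 = 0.1356 mg/L.
Second outfall: C = (87.03·0.1356 + 6.170·37.30)/93.20 = 2.596 mg/L.

2.60 mg/L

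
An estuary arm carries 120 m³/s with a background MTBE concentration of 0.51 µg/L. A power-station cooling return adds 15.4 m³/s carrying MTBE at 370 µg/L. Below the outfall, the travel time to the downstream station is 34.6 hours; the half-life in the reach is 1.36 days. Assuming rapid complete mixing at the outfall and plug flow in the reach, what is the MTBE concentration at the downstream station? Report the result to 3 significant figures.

Flow-weighted average: C = (120.0·0.5100 + 15.40·370.0) / 135.4 = 5759/135.4 = 42.53 µg/L.
Half-life 1.36 d → k = ln 2 / 1.36 = 0.5097 d⁻¹.
After decay, C = 42.53 × e^(−kt) = 42.53 × 0.4796 = 20.40 µg/L.

20.4 µg/L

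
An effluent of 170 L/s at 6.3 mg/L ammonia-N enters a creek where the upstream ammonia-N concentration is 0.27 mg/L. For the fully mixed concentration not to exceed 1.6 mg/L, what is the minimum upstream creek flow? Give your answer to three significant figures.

601 L/s

Set C_mix = 1.6: (Q·0.2700 + 170.0·6.300) / (Q + 170.0) = 1.6
→ Q = 170.0·(6.300 − 1.6)/(1.6 − 0.2700) = 600.8 L/s.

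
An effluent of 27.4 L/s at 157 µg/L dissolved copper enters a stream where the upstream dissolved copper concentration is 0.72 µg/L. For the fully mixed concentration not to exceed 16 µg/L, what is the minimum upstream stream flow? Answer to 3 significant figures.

Set C_mix = 16: (Q·0.7200 + 27.40·157.0) / (Q + 27.40) = 16
→ Q = 27.40·(157.0 − 16)/(16 − 0.7200) = 252.8 L/s.

253 L/s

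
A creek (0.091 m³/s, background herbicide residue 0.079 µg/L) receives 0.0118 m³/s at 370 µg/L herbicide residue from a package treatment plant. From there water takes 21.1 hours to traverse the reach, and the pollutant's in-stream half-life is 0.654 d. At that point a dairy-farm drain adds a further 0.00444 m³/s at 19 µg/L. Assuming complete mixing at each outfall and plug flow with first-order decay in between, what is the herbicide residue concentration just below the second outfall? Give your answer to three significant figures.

16.8 µg/L

Conservation of mass: C = (0.09100·0.07900 + 0.01180·370.0) / 0.1028 = 4.373/0.1028 = 42.54 µg/L; combined flow 0.1028 m³/s.
Half-life 0.654 d → k = ln 2 / 0.654 = 1.060 d⁻¹.
After decay, C = 42.54 × e^(−kt) = 42.54 × 0.3938 = 16.75 µg/L.
Second outfall: C = (0.1028·16.75 + 0.004440·19.00)/0.1072 = 16.85 µg/L.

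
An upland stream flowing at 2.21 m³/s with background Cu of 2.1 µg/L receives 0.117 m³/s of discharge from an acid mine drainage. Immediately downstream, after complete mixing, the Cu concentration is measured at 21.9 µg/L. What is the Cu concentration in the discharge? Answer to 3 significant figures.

396 µg/L

Mass balance: 2.210·2.100 + 0.1170·Cₑ = 2.327·21.90
→ Cₑ = (2.327·21.90 − 2.210·2.100) / 0.1170 = 395.9 µg/L.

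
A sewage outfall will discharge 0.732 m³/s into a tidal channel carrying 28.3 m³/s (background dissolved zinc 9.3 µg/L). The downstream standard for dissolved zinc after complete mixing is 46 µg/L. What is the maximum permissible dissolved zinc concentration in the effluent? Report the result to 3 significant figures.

At the limit, (Qr·Cr + Qe·Cₑ)/(Qr + Qe) = 46:
Cₑ = (29.03·46 − 28.30·9.300) / 0.7320 = 1465 µg/L.

1460 µg/L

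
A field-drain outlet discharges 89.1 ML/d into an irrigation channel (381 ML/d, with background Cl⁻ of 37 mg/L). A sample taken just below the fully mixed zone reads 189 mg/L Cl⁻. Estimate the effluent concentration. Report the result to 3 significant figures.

839 mg/L

Mass balance: 381.0·37.00 + 89.10·Cₑ = 470.1·189.0
→ Cₑ = (470.1·189.0 − 381.0·37.00) / 89.10 = 839.0 mg/L.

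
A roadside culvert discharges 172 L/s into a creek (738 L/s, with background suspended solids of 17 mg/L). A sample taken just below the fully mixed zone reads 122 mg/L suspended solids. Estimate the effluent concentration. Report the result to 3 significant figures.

573 mg/L

Mass balance: 738.0·17.00 + 172.0·Cₑ = 910.0·122.0
→ Cₑ = (910.0·122.0 − 738.0·17.00) / 172.0 = 572.5 mg/L.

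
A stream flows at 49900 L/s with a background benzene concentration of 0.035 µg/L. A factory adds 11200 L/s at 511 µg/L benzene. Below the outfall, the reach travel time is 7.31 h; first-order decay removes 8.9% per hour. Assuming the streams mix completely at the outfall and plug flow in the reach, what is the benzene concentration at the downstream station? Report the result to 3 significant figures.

47.4 µg/L

Mass balance: C = (49900·0.03500 + 11200·511.0) / 61100 = 5725000/61100 = 93.70 µg/L.
8.9%/h lost → k = −ln(1 − 0.089) = 0.09321 h⁻¹.
Applying C = C₀e^(−kt): 93.70 × 0.5059 = 47.40 µg/L.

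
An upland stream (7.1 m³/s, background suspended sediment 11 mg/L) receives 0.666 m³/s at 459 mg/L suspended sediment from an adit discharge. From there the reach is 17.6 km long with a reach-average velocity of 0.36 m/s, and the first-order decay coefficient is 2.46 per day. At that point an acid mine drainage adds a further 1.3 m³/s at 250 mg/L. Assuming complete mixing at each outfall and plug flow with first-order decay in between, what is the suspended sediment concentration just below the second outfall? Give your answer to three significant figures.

46.4 mg/L

Flow-weighted average: C = (7.100·11.00 + 0.6660·459.0) / 7.766 = 383.8/7.766 = 49.42 mg/L; combined flow 7.766 m³/s.
Travel time t = 17.6·1000 / 0.36 = 48890 s = 13.58 h.
First-order decay: C = 49.42·exp(−k·t) = 49.42·0.2486 = 12.28 mg/L.
Second outfall: C = (7.766·12.28 + 1.300·250.0)/9.066 = 46.37 mg/L.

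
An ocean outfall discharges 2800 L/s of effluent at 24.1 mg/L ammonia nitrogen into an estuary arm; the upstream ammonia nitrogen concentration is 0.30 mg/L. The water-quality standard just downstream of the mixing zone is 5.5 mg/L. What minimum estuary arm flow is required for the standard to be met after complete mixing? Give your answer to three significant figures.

10000 L/s

Set C_mix = 5.5: (Q·0.3000 + 2800·24.10) / (Q + 2800) = 5.5
→ Q = 2800·(24.10 − 5.5)/(5.5 − 0.3000) = 10020 L/s.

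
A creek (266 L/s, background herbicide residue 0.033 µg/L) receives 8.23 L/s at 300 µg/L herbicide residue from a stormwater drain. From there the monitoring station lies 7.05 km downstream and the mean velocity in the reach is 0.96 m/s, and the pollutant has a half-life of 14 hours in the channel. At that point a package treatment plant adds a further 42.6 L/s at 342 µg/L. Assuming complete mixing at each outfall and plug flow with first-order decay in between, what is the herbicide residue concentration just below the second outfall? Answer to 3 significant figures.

53.1 µg/L

After mixing, C = (266.0·0.03300 + 8.230·300.0) / 274.2 = 2478/274.2 = 9.035 µg/L; combined flow 274.2 L/s.
Travel time t = 7.05·1000 / 0.96 = 7344 s = 2.040 h.
Half-life 14 h → k = ln 2 / 14 = 0.04951 h⁻¹ = 1.188 d⁻¹.
First-order decay: C = 9.035·exp(−k·t) = 9.035·0.9039 = 8.167 µg/L.
Second outfall: C = (274.2·8.167 + 42.60·342.0)/316.8 = 53.05 µg/L.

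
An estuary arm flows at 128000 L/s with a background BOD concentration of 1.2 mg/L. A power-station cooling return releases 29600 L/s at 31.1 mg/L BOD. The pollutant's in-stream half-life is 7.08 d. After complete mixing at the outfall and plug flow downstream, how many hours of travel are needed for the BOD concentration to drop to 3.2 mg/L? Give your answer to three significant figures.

After mixing, C = (128000·1.200 + 29600·31.10) / 157600 = 1074000/157600 = 6.816 mg/L.
Half-life 7.08 d → k = ln 2 / 7.08 = 0.09790 d⁻¹.
6.816·exp(−k·t) = 3.2 → t = ln(6.816/3.2)/k = 667300 s = 185.3 h.

185 h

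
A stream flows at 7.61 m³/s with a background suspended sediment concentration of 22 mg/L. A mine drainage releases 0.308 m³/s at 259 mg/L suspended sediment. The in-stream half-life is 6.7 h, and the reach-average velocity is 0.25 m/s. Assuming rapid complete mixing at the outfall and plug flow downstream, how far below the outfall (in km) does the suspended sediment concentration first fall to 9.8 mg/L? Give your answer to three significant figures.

After mixing, C = (7.610·22.00 + 0.3080·259.0) / 7.918 = 247.2/7.918 = 31.22 mg/L.
Half-life 6.7 h → k = ln 2 / 6.7 = 0.1035 h⁻¹ = 2.483 d⁻¹.
Set 31.22·exp(−k·t) = 9.8 → t = ln(31.22/9.8)/k = 40320 s = 11.20 h.
Distance = v·t = 0.25·40320 = 10080 m = 10.08 km.

10.1 km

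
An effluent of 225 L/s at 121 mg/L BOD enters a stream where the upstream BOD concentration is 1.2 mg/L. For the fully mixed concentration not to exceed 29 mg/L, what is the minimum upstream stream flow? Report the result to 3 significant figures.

Set C_mix = 29: (Q·1.200 + 225.0·121.0) / (Q + 225.0) = 29
→ Q = 225.0·(121.0 − 29)/(29 − 1.200) = 744.6 L/s.

745 L/s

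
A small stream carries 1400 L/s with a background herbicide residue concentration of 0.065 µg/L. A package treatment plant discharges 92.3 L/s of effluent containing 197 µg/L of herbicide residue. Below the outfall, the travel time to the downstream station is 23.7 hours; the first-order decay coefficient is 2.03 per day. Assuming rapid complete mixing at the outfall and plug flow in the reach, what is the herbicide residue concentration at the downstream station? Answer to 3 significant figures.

1.65 µg/L

Conservation of mass: C = (1400·0.06500 + 92.30·197.0) / 1492 = 18270/1492 = 12.25 µg/L.
First-order decay: C = 12.25·exp(−k·t) = 12.25·0.1347 = 1.650 µg/L.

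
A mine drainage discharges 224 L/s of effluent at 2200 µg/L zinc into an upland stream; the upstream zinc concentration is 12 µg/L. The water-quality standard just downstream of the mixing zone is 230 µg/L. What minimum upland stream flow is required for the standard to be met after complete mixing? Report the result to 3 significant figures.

Set C_mix = 230: (Q·12.00 + 224.0·2200) / (Q + 224.0) = 230
→ Q = 224.0·(2200 − 230)/(230 − 12.00) = 2024 L/s.

2020 L/s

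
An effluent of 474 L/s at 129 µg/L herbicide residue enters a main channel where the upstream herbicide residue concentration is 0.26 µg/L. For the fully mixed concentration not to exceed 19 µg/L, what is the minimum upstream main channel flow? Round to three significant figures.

Set C_mix = 19: (Q·0.2600 + 474.0·129.0) / (Q + 474.0) = 19
→ Q = 474.0·(129.0 − 19)/(19 − 0.2600) = 2782 L/s.

2780 L/s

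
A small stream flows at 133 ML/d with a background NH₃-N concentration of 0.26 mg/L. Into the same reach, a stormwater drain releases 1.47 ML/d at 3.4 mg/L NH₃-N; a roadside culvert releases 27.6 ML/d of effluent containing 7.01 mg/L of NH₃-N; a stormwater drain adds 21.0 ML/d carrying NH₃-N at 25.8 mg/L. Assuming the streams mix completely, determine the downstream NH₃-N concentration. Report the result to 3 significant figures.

Mixed concentration C = ΣQC/ΣQ = (133.0·0.2600 + 1.470·3.400 + 27.60·7.010 + 21.00·25.80) / 183.1 = 774.9/183.1 = 4.233 mg/L.

4.23 mg/L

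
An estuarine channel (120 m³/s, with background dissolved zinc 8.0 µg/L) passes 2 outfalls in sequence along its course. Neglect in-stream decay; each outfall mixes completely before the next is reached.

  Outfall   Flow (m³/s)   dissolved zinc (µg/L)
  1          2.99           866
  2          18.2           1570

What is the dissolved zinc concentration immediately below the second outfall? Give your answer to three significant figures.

After outfall 1: Q = 120.0 + 2.990 = 123.0 m³/s; C = (120.0·8.000 + 2.990·866.0)/123.0 = 28.86 µg/L.
After outfall 2: Q = 123.0 + 18.20 = 141.2 m³/s; C = (123.0·28.86 + 18.20·1570)/141.2 = 227.5 µg/L.

228 µg/L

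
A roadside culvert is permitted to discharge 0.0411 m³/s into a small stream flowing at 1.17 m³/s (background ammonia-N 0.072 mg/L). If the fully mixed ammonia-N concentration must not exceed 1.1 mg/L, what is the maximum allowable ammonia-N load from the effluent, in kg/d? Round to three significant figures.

Mass balance at the limit: 1.170·0.07200 + 0.04110·Cₑ = 1.211·1.1 → Cₑ = 30.36 mg/L.
Load = 0.04110 m³/s × 30.36 g/m³ × 86 400 s/d = 107.8 kg/d.

108 kg/d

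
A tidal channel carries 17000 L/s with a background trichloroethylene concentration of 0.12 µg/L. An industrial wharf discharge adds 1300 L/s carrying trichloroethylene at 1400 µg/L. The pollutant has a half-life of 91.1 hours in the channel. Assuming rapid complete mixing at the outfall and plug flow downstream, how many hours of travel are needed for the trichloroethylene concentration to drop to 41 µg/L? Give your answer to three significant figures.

117 h

Mass balance: C = (17000·0.1200 + 1300·1400) / 18300 = 1822000/18300 = 99.57 µg/L.
Half-life 91.1 h → k = ln 2 / 91.1 = 0.007609 h⁻¹ = 0.1826 d⁻¹.
99.57·exp(−k·t) = 41 → t = ln(99.57/41)/k = 419800 s = 116.6 h.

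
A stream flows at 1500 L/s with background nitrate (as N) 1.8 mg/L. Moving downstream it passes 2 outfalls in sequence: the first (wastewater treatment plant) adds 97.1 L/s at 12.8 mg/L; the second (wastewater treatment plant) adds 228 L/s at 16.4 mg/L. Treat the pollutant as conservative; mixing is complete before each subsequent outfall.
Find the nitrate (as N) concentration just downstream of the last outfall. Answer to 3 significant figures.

4.21 mg/L

Below outfall 1: Q → 1597 L/s, C = (1500·1.800 + 97.10·12.80)/1597 = 2.469 mg/L.
Below outfall 2: Q → 1825 L/s, C = (1597·2.469 + 228.0·16.40)/1825 = 4.209 mg/L.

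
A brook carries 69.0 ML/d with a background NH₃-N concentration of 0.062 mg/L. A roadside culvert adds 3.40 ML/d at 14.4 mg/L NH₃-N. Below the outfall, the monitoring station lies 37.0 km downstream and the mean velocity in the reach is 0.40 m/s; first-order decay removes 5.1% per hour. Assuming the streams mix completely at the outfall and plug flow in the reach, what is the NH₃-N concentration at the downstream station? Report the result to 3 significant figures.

Flow-weighted average: C = (69.00·0.06200 + 3.400·14.40) / 72.40 = 53.24/72.40 = 0.7353 mg/L.
Travel time t = 37.0·1000 / 0.40 = 92500 s = 25.69 h.
5.1%/h lost → k = −ln(1 − 0.051) = 0.05235 h⁻¹.
After decay, C = 0.7353 × e^(−kt) = 0.7353 × 0.2605 = 0.1916 mg/L.

0.192 mg/L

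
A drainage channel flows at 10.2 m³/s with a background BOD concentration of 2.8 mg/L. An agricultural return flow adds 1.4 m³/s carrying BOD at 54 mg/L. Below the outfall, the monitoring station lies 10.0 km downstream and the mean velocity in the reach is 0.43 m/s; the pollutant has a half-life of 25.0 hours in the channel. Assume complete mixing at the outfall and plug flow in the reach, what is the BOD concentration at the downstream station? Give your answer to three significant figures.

7.51 mg/L

Conservation of mass: C = (10.20·2.800 + 1.400·54.00) / 11.60 = 104.2/11.60 = 8.979 mg/L.
Travel time t = 10.0·1000 / 0.43 = 23260 s = 6.460 h.
Half-life 25.0 h → k = ln 2 / 25.0 = 0.02773 h⁻¹ = 0.6654 d⁻¹.
After decay, C = 8.979 × e^(−kt) = 8.979 × 0.8360 = 7.507 mg/L.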